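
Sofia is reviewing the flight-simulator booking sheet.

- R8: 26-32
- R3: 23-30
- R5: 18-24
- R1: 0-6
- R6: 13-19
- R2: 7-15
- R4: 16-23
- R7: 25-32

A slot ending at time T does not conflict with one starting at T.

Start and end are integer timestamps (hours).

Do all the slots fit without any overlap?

Check each pair: they overlap iff neither finishes before the other starts.
Sorted by start: R1, R2, R6, R4, R5, R3, R7, R8.
R2 starts after R1 ends; R1 is clear from here.
R6 starts before R2 ends → R2 and R6 overlap.
That's a conflict, so the schedule is not conflict-free.

No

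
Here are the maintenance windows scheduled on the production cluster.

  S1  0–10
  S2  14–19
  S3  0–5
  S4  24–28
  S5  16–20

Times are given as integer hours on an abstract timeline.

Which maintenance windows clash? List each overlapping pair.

Sorted by start: S1, S3, S2, S5, S4.
S3 starts before S1 ends → S1 and S3 overlap.
S2 starts after S1 ends — done with S1.
S2 starts after S3 ends — done with S3.
S5 starts before S2 ends → S2 and S5 overlap.
S4 starts after S2 ends.
S4 starts after S5 ends.

S1 & S3, S2 & S5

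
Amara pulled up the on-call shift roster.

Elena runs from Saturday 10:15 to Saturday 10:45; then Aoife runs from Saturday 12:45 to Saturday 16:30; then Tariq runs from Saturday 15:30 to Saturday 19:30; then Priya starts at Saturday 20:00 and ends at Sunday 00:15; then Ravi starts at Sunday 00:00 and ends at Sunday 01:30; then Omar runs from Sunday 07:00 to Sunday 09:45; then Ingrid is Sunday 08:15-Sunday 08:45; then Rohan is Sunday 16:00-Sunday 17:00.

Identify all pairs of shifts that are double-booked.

Sorted by start: Elena, Aoife, Tariq, Priya, Ravi, Omar, Ingrid, Rohan.
Aoife starts after Elena ends, so nothing later overlaps Elena either.
Tariq starts before Aoife ends → Aoife and Tariq overlap.
Priya starts after Aoife ends, so nothing later overlaps Aoife either.
Priya starts after Tariq ends, so nothing later overlaps Tariq either.
Ravi starts before Priya ends → Priya and Ravi overlap.
Omar starts after Priya ends, so nothing later overlaps Priya either.
Omar starts after Ravi ends, so nothing later overlaps Ravi either.
Ingrid starts before Omar ends → Omar and Ingrid overlap.
Rohan starts after Omar ends.
Rohan starts after Ingrid ends.

Aoife & Tariq, Ingrid & Omar, Priya & Ravi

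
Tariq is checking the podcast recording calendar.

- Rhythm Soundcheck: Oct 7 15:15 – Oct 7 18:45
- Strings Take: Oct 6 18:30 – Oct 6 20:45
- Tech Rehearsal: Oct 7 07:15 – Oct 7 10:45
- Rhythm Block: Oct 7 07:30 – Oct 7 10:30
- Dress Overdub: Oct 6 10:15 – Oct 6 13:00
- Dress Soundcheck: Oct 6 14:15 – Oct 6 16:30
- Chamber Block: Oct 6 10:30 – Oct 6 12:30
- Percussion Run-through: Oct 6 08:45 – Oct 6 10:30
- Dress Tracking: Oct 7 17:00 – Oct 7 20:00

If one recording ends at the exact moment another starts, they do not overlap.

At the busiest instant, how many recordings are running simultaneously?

2

Sort all start/end points and keep a running count:
Oct 6 08:45 start Percussion Run-through → 1
Oct 6 10:15 start Dress Overdub → 2
Oct 6 10:30 end Percussion Run-through → 1
Oct 6 10:30 start Chamber Block → 2
Oct 6 12:30 end Chamber Block → 1
Oct 6 13:00 end Dress Overdub → 0
Oct 6 14:15 start Dress Soundcheck → 1
Oct 6 16:30 end Dress Soundcheck → 0
Oct 6 18:30 start Strings Take → 1
Oct 6 20:45 end Strings Take → 0
Oct 7 07:15 start Tech Rehearsal → 1
Oct 7 07:30 start Rhythm Block → 2
Oct 7 10:30 end Rhythm Block → 1
Oct 7 10:45 end Tech Rehearsal → 0
Oct 7 15:15 start Rhythm Soundcheck → 1
Oct 7 17:00 start Dress Tracking → 2
Oct 7 18:45 end Rhythm Soundcheck → 1
Oct 7 20:00 end Dress Tracking → 0
Peak is 2, at Oct 6 10:15 (Dress Overdub, Percussion Run-through).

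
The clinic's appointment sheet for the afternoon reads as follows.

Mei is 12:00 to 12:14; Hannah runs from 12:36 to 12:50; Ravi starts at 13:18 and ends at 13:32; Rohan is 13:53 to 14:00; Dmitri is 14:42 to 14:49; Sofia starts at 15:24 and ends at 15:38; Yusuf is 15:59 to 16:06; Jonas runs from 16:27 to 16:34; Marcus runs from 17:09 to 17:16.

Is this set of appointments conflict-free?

Yes

Sorted by start: Mei, Hannah, Ravi, Rohan, Dmitri, Sofia, Yusuf, Jonas, Marcus.
Hannah starts after Mei ends, so Mei has no further overlaps.
Ravi starts after Hannah ends, so Hannah has no further overlaps.
Rohan starts after Ravi ends, so Ravi has no further overlaps.
Dmitri starts after Rohan ends, so Rohan has no further overlaps.
Sofia starts after Dmitri ends, so Dmitri has no further overlaps.
Yusuf starts after Sofia ends, so Sofia has no further overlaps.
Jonas starts after Yusuf ends, so Yusuf has no further overlaps.
Marcus starts after Jonas ends.
Every pair is clear; the schedule has no overlaps.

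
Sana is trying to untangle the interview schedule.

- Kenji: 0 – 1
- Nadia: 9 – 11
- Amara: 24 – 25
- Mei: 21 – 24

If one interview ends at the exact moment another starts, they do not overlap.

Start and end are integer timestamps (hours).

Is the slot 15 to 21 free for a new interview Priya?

Kenji: ends 1 at or before Priya starts 15 → clear.
Nadia: ends 11 at or before Priya starts 15 → clear.
Mei: starts 21 at or after Priya ends 21 → clear.
Amara: starts 24 at or after Priya ends 21 → clear.

Yes — the slot is free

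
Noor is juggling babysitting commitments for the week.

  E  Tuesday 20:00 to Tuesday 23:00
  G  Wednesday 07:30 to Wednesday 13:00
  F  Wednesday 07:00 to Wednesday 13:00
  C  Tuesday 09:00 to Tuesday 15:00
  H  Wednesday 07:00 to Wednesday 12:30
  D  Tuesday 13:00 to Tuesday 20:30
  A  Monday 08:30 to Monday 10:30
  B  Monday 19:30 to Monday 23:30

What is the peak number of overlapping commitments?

3

Walk through starts and ends in time order (an end at T is processed before a start at T):
Monday 08:30 start A → 1
Monday 10:30 end A → 0
Monday 19:30 start B → 1
Monday 23:30 end B → 0
Tuesday 09:00 start C → 1
Tuesday 13:00 start D → 2
Tuesday 15:00 end C → 1
Tuesday 20:00 start E → 2
Tuesday 20:30 end D → 1
Tuesday 23:00 end E → 0
Wednesday 07:00 start F → 1
Wednesday 07:00 start H → 2
Wednesday 07:30 start G → 3
Wednesday 12:30 end H → 2
Wednesday 13:00 end F → 1
Wednesday 13:00 end G → 0
Peak is 3, at Wednesday 07:30 (F, G, H).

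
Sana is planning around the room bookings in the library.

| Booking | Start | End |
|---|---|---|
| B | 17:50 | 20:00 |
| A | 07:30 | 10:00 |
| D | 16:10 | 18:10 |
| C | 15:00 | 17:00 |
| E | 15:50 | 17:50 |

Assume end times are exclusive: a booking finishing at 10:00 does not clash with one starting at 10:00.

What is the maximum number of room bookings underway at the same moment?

3

Walk through starts and ends in time order (an end at T is processed before a start at T):
07:30 start A → 1
10:00 end A → 0
15:00 start C → 1
15:50 start E → 2
16:10 start D → 3
17:00 end C → 2
17:50 end E → 1
17:50 start B → 2
18:10 end D → 1
20:00 end B → 0
Peak is 3, at 16:10 (C, D, E).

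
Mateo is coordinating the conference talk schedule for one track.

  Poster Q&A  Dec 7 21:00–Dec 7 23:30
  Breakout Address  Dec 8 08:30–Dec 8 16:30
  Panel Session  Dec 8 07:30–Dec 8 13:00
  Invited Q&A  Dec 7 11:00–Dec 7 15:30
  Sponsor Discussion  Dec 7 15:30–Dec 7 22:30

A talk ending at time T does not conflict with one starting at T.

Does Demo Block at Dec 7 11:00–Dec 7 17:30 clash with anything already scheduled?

Invited Q&A: starts Dec 7 11:00 before Demo Block ends Dec 7 17:30, and ends Dec 7 15:30 after Demo Block starts Dec 7 11:00 → overlap.
Sponsor Discussion: starts Dec 7 15:30 before Demo Block ends Dec 7 17:30, and ends Dec 7 22:30 after Demo Block starts Dec 7 11:00 → overlap.
Poster Q&A: starts Dec 7 21:00 at or after Demo Block ends Dec 7 17:30 → clear.
Panel Session: starts Dec 8 07:30 at or after Demo Block ends Dec 7 17:30 → clear.
Breakout Address: starts Dec 8 08:30 at or after Demo Block ends Dec 7 17:30 → clear.
Demo Block overlaps Invited Q&A, Sponsor Discussion.

Yes — it overlaps Invited Q&A, Sponsor Discussion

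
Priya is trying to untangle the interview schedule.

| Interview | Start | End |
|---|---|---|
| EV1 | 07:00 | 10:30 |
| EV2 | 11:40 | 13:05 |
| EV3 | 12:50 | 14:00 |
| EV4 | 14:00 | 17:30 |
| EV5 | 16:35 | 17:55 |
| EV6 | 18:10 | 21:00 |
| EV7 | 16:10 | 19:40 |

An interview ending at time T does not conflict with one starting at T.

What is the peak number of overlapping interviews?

3

Walk through starts and ends in time order (an end at T is processed before a start at T):
07:00 start EV1 → 1
10:30 end EV1 → 0
11:40 start EV2 → 1
12:50 start EV3 → 2
13:05 end EV2 → 1
14:00 end EV3 → 0
14:00 start EV4 → 1
16:10 start EV7 → 2
16:35 start EV5 → 3
17:30 end EV4 → 2
17:55 end EV5 → 1
18:10 start EV6 → 2
19:40 end EV7 → 1
21:00 end EV6 → 0
Peak is 3, at 16:35 (EV4, EV5, EV7).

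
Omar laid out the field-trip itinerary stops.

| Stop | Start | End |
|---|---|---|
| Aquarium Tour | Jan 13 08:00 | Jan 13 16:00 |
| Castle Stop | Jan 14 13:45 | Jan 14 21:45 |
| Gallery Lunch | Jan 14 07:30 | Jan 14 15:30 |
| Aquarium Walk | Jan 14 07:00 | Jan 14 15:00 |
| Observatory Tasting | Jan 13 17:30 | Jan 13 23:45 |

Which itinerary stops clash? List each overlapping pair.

Aquarium Walk & Castle Stop, Aquarium Walk & Gallery Lunch, Castle Stop & Gallery Lunch

Sorted by start: Aquarium Tour, Observatory Tasting, Aquarium Walk, Gallery Lunch, Castle Stop.
Observatory Tasting starts after Aquarium Tour ends — done with Aquarium Tour.
Aquarium Walk starts after Observatory Tasting ends — done with Observatory Tasting.
Gallery Lunch starts before Aquarium Walk ends → Aquarium Walk and Gallery Lunch overlap.
Castle Stop starts before Aquarium Walk ends → Aquarium Walk and Castle Stop overlap.
Castle Stop starts before Gallery Lunch ends → Gallery Lunch and Castle Stop overlap.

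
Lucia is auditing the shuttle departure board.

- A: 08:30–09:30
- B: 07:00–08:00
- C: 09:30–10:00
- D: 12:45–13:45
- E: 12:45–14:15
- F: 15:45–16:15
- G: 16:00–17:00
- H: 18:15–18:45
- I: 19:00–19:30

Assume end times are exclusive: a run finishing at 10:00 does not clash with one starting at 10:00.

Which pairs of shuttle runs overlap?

D & E, F & G

Sorted by start: B, A, C, D, E, F, G, H, I.
A starts after B ends — done with B.
C starts exactly when A ends (back-to-back, no overlap) — done with A.
D starts after C ends — done with C.
E starts before D ends → D and E overlap.
F starts after D ends — done with D.
F starts after E ends — done with E.
G starts before F ends → F and G overlap.
H starts after F ends — done with F.
H starts after G ends — done with G.
I starts after H ends.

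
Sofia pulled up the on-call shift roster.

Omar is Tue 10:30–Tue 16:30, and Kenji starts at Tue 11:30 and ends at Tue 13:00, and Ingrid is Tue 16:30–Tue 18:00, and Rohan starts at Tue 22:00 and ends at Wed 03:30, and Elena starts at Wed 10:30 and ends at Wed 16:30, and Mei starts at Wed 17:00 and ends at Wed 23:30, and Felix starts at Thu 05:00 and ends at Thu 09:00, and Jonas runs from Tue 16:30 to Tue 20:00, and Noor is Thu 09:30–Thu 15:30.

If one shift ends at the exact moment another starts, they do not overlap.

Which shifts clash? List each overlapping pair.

Ingrid & Jonas, Kenji & Omar

Two intervals overlap when each starts before the other ends.
Sorted by start: Omar, Kenji, Ingrid, Jonas, Rohan, Elena, Mei, Felix, Noor.
Kenji starts before Omar ends → Omar and Kenji overlap.
Ingrid starts exactly when Omar ends (back-to-back, no overlap) — done with Omar.
Ingrid starts after Kenji ends — done with Kenji.
Jonas starts before Ingrid ends → Ingrid and Jonas overlap.
Rohan starts after Ingrid ends — done with Ingrid.
Rohan starts after Jonas ends — done with Jonas.
Elena starts after Rohan ends — done with Rohan.
Mei starts after Elena ends — done with Elena.
Felix starts after Mei ends — done with Mei.
Noor starts after Felix ends.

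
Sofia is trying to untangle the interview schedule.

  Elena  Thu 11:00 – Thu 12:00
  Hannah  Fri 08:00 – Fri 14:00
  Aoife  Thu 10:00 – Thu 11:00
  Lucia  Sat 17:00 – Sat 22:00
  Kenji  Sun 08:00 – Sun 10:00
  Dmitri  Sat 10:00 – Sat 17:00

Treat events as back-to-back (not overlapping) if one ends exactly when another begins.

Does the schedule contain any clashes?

Sorted by start: Aoife, Elena, Hannah, Dmitri, Lucia, Kenji.
Elena starts exactly when Aoife ends (back-to-back, no overlap), so nothing later overlaps Aoife either.
Hannah starts after Elena ends, so nothing later overlaps Elena either.
Dmitri starts after Hannah ends, so nothing later overlaps Hannah either.
Lucia starts exactly when Dmitri ends (back-to-back, no overlap), so nothing later overlaps Dmitri either.
Kenji starts after Lucia ends.
Every pair is clear; the schedule has no overlaps.

No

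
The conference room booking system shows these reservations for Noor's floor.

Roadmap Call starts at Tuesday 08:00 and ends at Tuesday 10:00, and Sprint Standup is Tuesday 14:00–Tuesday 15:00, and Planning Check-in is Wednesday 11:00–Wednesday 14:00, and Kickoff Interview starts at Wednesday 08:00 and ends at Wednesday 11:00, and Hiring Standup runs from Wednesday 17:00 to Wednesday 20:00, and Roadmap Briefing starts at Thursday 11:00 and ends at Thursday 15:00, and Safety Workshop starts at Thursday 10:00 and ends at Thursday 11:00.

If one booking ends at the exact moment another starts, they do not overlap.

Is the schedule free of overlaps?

Check each pair: they overlap iff neither finishes before the other starts.
Sorted by start: Roadmap Call, Sprint Standup, Kickoff Interview, Planning Check-in, Hiring Standup, Safety Workshop, Roadmap Briefing.
Sprint Standup starts after Roadmap Call ends, so nothing later overlaps Roadmap Call either.
Kickoff Interview starts after Sprint Standup ends, so nothing later overlaps Sprint Standup either.
Planning Check-in starts exactly when Kickoff Interview ends (back-to-back, no overlap), so nothing later overlaps Kickoff Interview either.
Hiring Standup starts after Planning Check-in ends, so nothing later overlaps Planning Check-in either.
Safety Workshop starts after Hiring Standup ends, so nothing later overlaps Hiring Standup either.
Roadmap Briefing starts exactly when Safety Workshop ends (back-to-back, no overlap).
Every pair is clear; the schedule has no overlaps.

Yes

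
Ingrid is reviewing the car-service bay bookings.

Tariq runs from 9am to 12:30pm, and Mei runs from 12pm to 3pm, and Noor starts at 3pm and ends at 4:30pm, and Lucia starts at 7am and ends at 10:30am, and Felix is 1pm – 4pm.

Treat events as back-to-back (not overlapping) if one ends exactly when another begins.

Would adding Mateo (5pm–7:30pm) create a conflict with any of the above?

Lucia: ends 10:30am at or before Mateo starts 5pm → clear.
Tariq: ends 12:30pm at or before Mateo starts 5pm → clear.
Mei: ends 3pm at or before Mateo starts 5pm → clear.
Felix: ends 4pm at or before Mateo starts 5pm → clear.
Noor: ends 4:30pm at or before Mateo starts 5pm → clear.

No — it doesn't clash with anything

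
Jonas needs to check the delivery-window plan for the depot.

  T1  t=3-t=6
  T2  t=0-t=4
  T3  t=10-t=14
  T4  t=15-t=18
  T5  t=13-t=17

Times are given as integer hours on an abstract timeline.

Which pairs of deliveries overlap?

Check each pair: they overlap iff neither finishes before the other starts.
Sorted by start: T2, T1, T3, T5, T4.
T1 starts before T2 ends → T2 and T1 overlap.
T3 starts after T2 ends, so T2 has no further overlaps.
T3 starts after T1 ends, so T1 has no further overlaps.
T5 starts before T3 ends → T3 and T5 overlap.
T4 starts after T3 ends.
T4 starts before T5 ends → T5 and T4 overlap.

T1 & T2, T3 & T5, T4 & T5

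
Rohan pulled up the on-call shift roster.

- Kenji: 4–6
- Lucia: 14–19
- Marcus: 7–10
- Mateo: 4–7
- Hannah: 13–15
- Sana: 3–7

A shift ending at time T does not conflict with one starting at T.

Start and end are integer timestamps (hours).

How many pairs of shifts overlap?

Sorted by start: Sana, Kenji, Mateo, Marcus, Hannah, Lucia.
Kenji starts before Sana ends → Sana and Kenji overlap.
Mateo starts before Sana ends → Sana and Mateo overlap.
Marcus starts exactly when Sana ends (back-to-back, no overlap), so Sana has no further overlaps.
Mateo starts before Kenji ends → Kenji and Mateo overlap.
Marcus starts after Kenji ends, so Kenji has no further overlaps.
Marcus starts exactly when Mateo ends (back-to-back, no overlap), so Mateo has no further overlaps.
Hannah starts after Marcus ends, so Marcus has no further overlaps.
Lucia starts before Hannah ends → Hannah and Lucia overlap.
Overlapping pairs: Hannah & Lucia, Kenji & Mateo, Kenji & Sana, Mateo & Sana — 4 in total.

4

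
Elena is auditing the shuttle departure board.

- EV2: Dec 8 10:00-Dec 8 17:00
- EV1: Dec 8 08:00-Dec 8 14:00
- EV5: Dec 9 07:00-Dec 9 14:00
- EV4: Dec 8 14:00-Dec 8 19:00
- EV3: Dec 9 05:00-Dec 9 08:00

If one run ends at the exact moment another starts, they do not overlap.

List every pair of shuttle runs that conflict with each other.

EV1 & EV2, EV2 & EV4, EV3 & EV5

Sorted by start: EV1, EV2, EV4, EV3, EV5.
EV2 starts before EV1 ends → EV1 and EV2 overlap.
EV4 starts exactly when EV1 ends (back-to-back, no overlap); EV1 is clear from here.
EV4 starts before EV2 ends → EV2 and EV4 overlap.
EV3 starts after EV2 ends; EV2 is clear from here.
EV3 starts after EV4 ends; EV4 is clear from here.
EV5 starts before EV3 ends → EV3 and EV5 overlap.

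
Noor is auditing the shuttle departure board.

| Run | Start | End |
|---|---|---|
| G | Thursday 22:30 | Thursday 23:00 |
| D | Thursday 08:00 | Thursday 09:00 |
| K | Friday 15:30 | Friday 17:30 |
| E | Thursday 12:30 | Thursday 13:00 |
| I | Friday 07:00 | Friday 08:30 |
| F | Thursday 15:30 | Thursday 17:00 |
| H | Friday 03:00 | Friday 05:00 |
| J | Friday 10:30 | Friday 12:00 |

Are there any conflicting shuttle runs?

Sorted by start: D, E, F, G, H, I, J, K.
E starts after D ends, so D has no further overlaps.
F starts after E ends, so E has no further overlaps.
G starts after F ends, so F has no further overlaps.
H starts after G ends, so G has no further overlaps.
I starts after H ends, so H has no further overlaps.
J starts after I ends, so I has no further overlaps.
K starts after J ends.
Every pair is clear; the schedule has no overlaps.

No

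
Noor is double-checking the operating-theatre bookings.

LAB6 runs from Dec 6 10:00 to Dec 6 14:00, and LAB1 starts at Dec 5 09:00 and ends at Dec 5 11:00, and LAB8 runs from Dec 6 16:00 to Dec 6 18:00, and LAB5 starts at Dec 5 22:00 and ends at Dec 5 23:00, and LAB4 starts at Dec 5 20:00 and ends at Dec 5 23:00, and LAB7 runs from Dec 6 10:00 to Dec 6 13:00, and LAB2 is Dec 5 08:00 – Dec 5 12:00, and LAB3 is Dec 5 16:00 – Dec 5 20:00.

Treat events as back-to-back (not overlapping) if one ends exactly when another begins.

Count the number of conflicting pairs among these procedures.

3

Sorted by start: LAB2, LAB1, LAB3, LAB4, LAB5, LAB6, LAB7, LAB8.
LAB1 starts before LAB2 ends → LAB2 and LAB1 overlap.
LAB3 starts after LAB2 ends, so LAB2 has no further overlaps.
LAB3 starts after LAB1 ends, so LAB1 has no further overlaps.
LAB4 starts exactly when LAB3 ends (back-to-back, no overlap), so LAB3 has no further overlaps.
LAB5 starts before LAB4 ends → LAB4 and LAB5 overlap.
LAB6 starts after LAB4 ends, so LAB4 has no further overlaps.
LAB6 starts after LAB5 ends, so LAB5 has no further overlaps.
LAB7 starts before LAB6 ends → LAB6 and LAB7 overlap.
LAB8 starts after LAB6 ends.
LAB8 starts after LAB7 ends.
Overlapping pairs: LAB1 & LAB2, LAB4 & LAB5, LAB6 & LAB7 — 3 in total.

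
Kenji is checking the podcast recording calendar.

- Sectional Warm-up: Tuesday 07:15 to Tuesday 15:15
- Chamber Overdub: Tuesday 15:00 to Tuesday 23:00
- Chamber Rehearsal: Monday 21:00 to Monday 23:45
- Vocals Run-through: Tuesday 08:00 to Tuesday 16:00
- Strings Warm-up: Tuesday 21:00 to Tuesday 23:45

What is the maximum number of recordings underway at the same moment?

Sweep the timeline, counting +1 at each start and −1 at each end (ends before starts at a tie):
Monday 21:00 start Chamber Rehearsal → 1
Monday 23:45 end Chamber Rehearsal → 0
Tuesday 07:15 start Sectional Warm-up → 1
Tuesday 08:00 start Vocals Run-through → 2
Tuesday 15:00 start Chamber Overdub → 3
Tuesday 15:15 end Sectional Warm-up → 2
Tuesday 16:00 end Vocals Run-through → 1
Tuesday 21:00 start Strings Warm-up → 2
Tuesday 23:00 end Chamber Overdub → 1
Tuesday 23:45 end Strings Warm-up → 0
Peak is 3, at Tuesday 15:00 (Chamber Overdub, Sectional Warm-up, Vocals Run-through).

3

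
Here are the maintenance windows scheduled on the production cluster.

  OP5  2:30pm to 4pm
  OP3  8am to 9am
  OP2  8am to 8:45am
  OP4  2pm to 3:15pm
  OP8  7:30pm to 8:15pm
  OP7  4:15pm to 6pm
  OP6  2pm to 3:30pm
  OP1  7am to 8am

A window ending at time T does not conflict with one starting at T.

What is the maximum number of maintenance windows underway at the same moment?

Sweep the timeline, counting +1 at each start and −1 at each end (ends before starts at a tie):
7am start OP1 → 1
8am end OP1 → 0
8am start OP2 → 1
8am start OP3 → 2
8:45am end OP2 → 1
9am end OP3 → 0
2pm start OP4 → 1
2pm start OP6 → 2
2:30pm start OP5 → 3
3:15pm end OP4 → 2
3:30pm end OP6 → 1
4pm end OP5 → 0
4:15pm start OP7 → 1
6pm end OP7 → 0
7:30pm start OP8 → 1
8:15pm end OP8 → 0
Peak is 3, at 2:30pm (OP4, OP5, OP6).

3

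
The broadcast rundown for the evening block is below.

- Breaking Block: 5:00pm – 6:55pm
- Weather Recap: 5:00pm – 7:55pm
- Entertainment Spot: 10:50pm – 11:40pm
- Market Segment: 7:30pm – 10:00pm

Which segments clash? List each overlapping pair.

Breaking Block & Weather Recap, Market Segment & Weather Recap

Sorted by start: Breaking Block, Weather Recap, Market Segment, Entertainment Spot.
Weather Recap starts before Breaking Block ends → Breaking Block and Weather Recap overlap.
Market Segment starts after Breaking Block ends — done with Breaking Block.
Market Segment starts before Weather Recap ends → Weather Recap and Market Segment overlap.
Entertainment Spot starts after Weather Recap ends.
Entertainment Spot starts after Market Segment ends.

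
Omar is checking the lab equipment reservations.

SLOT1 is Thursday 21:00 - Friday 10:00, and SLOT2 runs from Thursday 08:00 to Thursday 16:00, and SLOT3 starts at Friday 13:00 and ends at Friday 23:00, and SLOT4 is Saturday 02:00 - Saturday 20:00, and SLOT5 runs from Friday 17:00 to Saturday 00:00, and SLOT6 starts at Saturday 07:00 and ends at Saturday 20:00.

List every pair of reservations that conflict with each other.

Sorted by start: SLOT2, SLOT1, SLOT3, SLOT5, SLOT4, SLOT6.
SLOT1 starts after SLOT2 ends, so nothing later overlaps SLOT2 either.
SLOT3 starts after SLOT1 ends, so nothing later overlaps SLOT1 either.
SLOT5 starts before SLOT3 ends → SLOT3 and SLOT5 overlap.
SLOT4 starts after SLOT3 ends, so nothing later overlaps SLOT3 either.
SLOT4 starts after SLOT5 ends, so nothing later overlaps SLOT5 either.
SLOT6 starts before SLOT4 ends → SLOT4 and SLOT6 overlap.

SLOT3 & SLOT5, SLOT4 & SLOT6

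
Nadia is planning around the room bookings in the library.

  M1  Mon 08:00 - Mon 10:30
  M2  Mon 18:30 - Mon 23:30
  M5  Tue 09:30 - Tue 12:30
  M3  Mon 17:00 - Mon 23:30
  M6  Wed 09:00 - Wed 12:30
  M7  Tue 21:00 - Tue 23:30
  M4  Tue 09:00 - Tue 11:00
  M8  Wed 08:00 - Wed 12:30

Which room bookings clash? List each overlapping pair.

Sorted by start: M1, M3, M2, M4, M5, M7, M8, M6.
M3 starts after M1 ends; M1 is clear from here.
M2 starts before M3 ends → M3 and M2 overlap.
M4 starts after M3 ends; M3 is clear from here.
M4 starts after M2 ends; M2 is clear from here.
M5 starts before M4 ends → M4 and M5 overlap.
M7 starts after M4 ends; M4 is clear from here.
M7 starts after M5 ends; M5 is clear from here.
M8 starts after M7 ends; M7 is clear from here.
M6 starts before M8 ends → M8 and M6 overlap.

M2 & M3, M4 & M5, M6 & M8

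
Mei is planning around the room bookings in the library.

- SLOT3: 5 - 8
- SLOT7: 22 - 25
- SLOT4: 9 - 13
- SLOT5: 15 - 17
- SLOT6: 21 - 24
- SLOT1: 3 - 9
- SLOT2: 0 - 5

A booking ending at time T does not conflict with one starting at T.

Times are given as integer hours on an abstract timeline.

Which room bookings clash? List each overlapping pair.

SLOT1 & SLOT2, SLOT1 & SLOT3, SLOT6 & SLOT7

Check each pair: they overlap iff neither finishes before the other starts.
Sorted by start: SLOT2, SLOT1, SLOT3, SLOT4, SLOT5, SLOT6, SLOT7.
SLOT1 starts before SLOT2 ends → SLOT2 and SLOT1 overlap.
SLOT3 starts exactly when SLOT2 ends (back-to-back, no overlap) — done with SLOT2.
SLOT3 starts before SLOT1 ends → SLOT1 and SLOT3 overlap.
SLOT4 starts exactly when SLOT1 ends (back-to-back, no overlap) — done with SLOT1.
SLOT4 starts after SLOT3 ends — done with SLOT3.
SLOT5 starts after SLOT4 ends — done with SLOT4.
SLOT6 starts after SLOT5 ends — done with SLOT5.
SLOT7 starts before SLOT6 ends → SLOT6 and SLOT7 overlap.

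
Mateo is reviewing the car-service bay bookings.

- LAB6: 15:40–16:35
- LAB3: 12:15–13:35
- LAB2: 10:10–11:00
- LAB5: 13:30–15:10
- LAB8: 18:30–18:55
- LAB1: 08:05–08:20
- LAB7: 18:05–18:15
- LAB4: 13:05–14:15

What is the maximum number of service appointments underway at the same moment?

3

Walk through starts and ends in time order (an end at T is processed before a start at T):
08:05 start LAB1 → 1
08:20 end LAB1 → 0
10:10 start LAB2 → 1
11:00 end LAB2 → 0
12:15 start LAB3 → 1
13:05 start LAB4 → 2
13:30 start LAB5 → 3
13:35 end LAB3 → 2
14:15 end LAB4 → 1
15:10 end LAB5 → 0
15:40 start LAB6 → 1
16:35 end LAB6 → 0
18:05 start LAB7 → 1
18:15 end LAB7 → 0
18:30 start LAB8 → 1
18:55 end LAB8 → 0
Peak is 3, at 13:30 (LAB3, LAB4, LAB5).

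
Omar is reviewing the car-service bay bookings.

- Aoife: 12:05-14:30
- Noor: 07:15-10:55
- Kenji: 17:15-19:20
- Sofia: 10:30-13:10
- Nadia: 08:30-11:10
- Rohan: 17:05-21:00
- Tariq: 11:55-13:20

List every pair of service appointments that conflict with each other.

Aoife & Sofia, Aoife & Tariq, Kenji & Rohan, Nadia & Noor, Nadia & Sofia, Noor & Sofia, Sofia & Tariq

Check each pair: they overlap iff neither finishes before the other starts.
Sorted by start: Noor, Nadia, Sofia, Tariq, Aoife, Rohan, Kenji.
Nadia starts before Noor ends → Noor and Nadia overlap.
Sofia starts before Noor ends → Noor and Sofia overlap.
Tariq starts after Noor ends — done with Noor.
Sofia starts before Nadia ends → Nadia and Sofia overlap.
Tariq starts after Nadia ends — done with Nadia.
Tariq starts before Sofia ends → Sofia and Tariq overlap.
Aoife starts before Sofia ends → Sofia and Aoife overlap.
Rohan starts after Sofia ends — done with Sofia.
Aoife starts before Tariq ends → Tariq and Aoife overlap.
Rohan starts after Tariq ends — done with Tariq.
Rohan starts after Aoife ends — done with Aoife.
Kenji starts before Rohan ends → Rohan and Kenji overlap.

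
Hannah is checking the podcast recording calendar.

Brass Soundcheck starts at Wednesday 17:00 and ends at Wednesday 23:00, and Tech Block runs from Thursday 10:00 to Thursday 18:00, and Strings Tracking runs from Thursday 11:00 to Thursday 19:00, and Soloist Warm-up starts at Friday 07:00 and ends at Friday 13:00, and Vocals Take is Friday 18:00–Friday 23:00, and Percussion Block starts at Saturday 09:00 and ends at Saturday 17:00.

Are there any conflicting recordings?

Yes

Sorted by start: Brass Soundcheck, Tech Block, Strings Tracking, Soloist Warm-up, Vocals Take, Percussion Block.
Tech Block starts after Brass Soundcheck ends, so nothing later overlaps Brass Soundcheck either.
Strings Tracking starts before Tech Block ends → Tech Block and Strings Tracking overlap.
That's a conflict, so the schedule is not conflict-free.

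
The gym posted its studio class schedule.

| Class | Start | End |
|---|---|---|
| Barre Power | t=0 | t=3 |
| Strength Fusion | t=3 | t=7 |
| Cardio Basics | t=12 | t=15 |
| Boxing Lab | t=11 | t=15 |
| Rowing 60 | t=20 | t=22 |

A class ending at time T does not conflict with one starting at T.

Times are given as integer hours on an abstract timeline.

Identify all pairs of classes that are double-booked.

Boxing Lab & Cardio Basics

Sorted by start: Barre Power, Strength Fusion, Boxing Lab, Cardio Basics, Rowing 60.
Strength Fusion starts exactly when Barre Power ends (back-to-back, no overlap), so Barre Power has no further overlaps.
Boxing Lab starts after Strength Fusion ends, so Strength Fusion has no further overlaps.
Cardio Basics starts before Boxing Lab ends → Boxing Lab and Cardio Basics overlap.
Rowing 60 starts after Boxing Lab ends.
Rowing 60 starts after Cardio Basics ends.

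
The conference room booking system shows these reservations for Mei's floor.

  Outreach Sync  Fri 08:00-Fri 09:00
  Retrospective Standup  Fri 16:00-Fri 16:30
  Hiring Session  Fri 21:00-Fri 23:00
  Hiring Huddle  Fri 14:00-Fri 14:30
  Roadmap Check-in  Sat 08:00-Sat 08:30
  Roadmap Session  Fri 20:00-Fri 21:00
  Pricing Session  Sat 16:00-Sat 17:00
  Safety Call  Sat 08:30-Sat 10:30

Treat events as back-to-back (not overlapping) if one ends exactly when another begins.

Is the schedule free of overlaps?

Yes

Sorted by start: Outreach Sync, Hiring Huddle, Retrospective Standup, Roadmap Session, Hiring Session, Roadmap Check-in, Safety Call, Pricing Session.
Hiring Huddle starts after Outreach Sync ends, so nothing later overlaps Outreach Sync either.
Retrospective Standup starts after Hiring Huddle ends, so nothing later overlaps Hiring Huddle either.
Roadmap Session starts after Retrospective Standup ends, so nothing later overlaps Retrospective Standup either.
Hiring Session starts exactly when Roadmap Session ends (back-to-back, no overlap), so nothing later overlaps Roadmap Session either.
Roadmap Check-in starts after Hiring Session ends, so nothing later overlaps Hiring Session either.
Safety Call starts exactly when Roadmap Check-in ends (back-to-back, no overlap), so nothing later overlaps Roadmap Check-in either.
Pricing Session starts after Safety Call ends.
Every pair is clear; the schedule has no overlaps.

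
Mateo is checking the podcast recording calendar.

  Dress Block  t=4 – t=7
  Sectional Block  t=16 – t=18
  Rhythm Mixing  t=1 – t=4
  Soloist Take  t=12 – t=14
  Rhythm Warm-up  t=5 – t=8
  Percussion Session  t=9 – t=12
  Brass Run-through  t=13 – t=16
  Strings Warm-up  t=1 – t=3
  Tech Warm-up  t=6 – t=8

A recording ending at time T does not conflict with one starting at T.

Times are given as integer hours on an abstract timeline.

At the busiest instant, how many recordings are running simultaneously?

3

Walk through starts and ends in time order (an end at T is processed before a start at T):
t=1 start Rhythm Mixing → 1
t=1 start Strings Warm-up → 2
t=3 end Strings Warm-up → 1
t=4 end Rhythm Mixing → 0
t=4 start Dress Block → 1
t=5 start Rhythm Warm-up → 2
t=6 start Tech Warm-up → 3
t=7 end Dress Block → 2
t=8 end Rhythm Warm-up → 1
t=8 end Tech Warm-up → 0
t=9 start Percussion Session → 1
t=12 end Percussion Session → 0
t=12 start Soloist Take → 1
t=13 start Brass Run-through → 2
t=14 end Soloist Take → 1
t=16 end Brass Run-through → 0
t=16 start Sectional Block → 1
t=18 end Sectional Block → 0
Peak is 3, at t=6 (Dress Block, Rhythm Warm-up, Tech Warm-up).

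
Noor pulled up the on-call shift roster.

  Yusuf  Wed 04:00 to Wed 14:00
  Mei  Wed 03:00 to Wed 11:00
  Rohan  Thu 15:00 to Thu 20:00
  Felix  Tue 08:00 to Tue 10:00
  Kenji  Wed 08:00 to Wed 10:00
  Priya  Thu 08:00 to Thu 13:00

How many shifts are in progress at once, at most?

Walk through starts and ends in time order (an end at T is processed before a start at T):
Tue 08:00 start Felix → 1
Tue 10:00 end Felix → 0
Wed 03:00 start Mei → 1
Wed 04:00 start Yusuf → 2
Wed 08:00 start Kenji → 3
Wed 10:00 end Kenji → 2
Wed 11:00 end Mei → 1
Wed 14:00 end Yusuf → 0
Thu 08:00 start Priya → 1
Thu 13:00 end Priya → 0
Thu 15:00 start Rohan → 1
Thu 20:00 end Rohan → 0
Peak is 3, at Wed 08:00 (Kenji, Mei, Yusuf).

3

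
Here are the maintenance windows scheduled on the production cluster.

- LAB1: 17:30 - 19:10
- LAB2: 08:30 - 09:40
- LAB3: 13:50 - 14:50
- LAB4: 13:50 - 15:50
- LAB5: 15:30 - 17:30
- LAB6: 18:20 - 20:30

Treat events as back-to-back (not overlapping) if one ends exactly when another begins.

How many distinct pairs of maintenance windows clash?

Sorted by start: LAB2, LAB3, LAB4, LAB5, LAB1, LAB6.
LAB3 starts after LAB2 ends, so nothing later overlaps LAB2 either.
LAB4 starts before LAB3 ends → LAB3 and LAB4 overlap.
LAB5 starts after LAB3 ends, so nothing later overlaps LAB3 either.
LAB5 starts before LAB4 ends → LAB4 and LAB5 overlap.
LAB1 starts after LAB4 ends, so nothing later overlaps LAB4 either.
LAB1 starts exactly when LAB5 ends (back-to-back, no overlap), so nothing later overlaps LAB5 either.
LAB6 starts before LAB1 ends → LAB1 and LAB6 overlap.
Overlapping pairs: LAB1 & LAB6, LAB3 & LAB4, LAB4 & LAB5 — 3 in total.

3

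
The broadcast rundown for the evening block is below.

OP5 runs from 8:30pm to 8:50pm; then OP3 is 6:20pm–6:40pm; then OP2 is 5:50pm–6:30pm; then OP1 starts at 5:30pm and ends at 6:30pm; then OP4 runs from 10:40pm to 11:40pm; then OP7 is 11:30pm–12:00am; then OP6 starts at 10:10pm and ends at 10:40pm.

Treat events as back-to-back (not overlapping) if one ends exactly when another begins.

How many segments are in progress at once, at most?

3

Sweep the timeline, counting +1 at each start and −1 at each end (ends before starts at a tie):
5:30pm start OP1 → 1
5:50pm start OP2 → 2
6:20pm start OP3 → 3
6:30pm end OP1 → 2
6:30pm end OP2 → 1
6:40pm end OP3 → 0
8:30pm start OP5 → 1
8:50pm end OP5 → 0
10:10pm start OP6 → 1
10:40pm end OP6 → 0
10:40pm start OP4 → 1
11:30pm start OP7 → 2
11:40pm end OP4 → 1
12:00am end OP7 → 0
Peak is 3, at 6:20pm (OP1, OP2, OP3).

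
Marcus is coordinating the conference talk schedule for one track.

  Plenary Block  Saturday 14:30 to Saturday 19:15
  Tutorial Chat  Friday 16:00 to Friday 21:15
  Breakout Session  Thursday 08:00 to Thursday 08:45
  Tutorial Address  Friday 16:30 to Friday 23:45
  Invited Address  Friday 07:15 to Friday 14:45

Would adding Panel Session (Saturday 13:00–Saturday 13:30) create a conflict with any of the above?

No — it doesn't clash with anything

Breakout Session: ends Thursday 08:45 at or before Panel Session starts Saturday 13:00 → clear.
Invited Address: ends Friday 14:45 at or before Panel Session starts Saturday 13:00 → clear.
Tutorial Chat: ends Friday 21:15 at or before Panel Session starts Saturday 13:00 → clear.
Tutorial Address: ends Friday 23:45 at or before Panel Session starts Saturday 13:00 → clear.
Plenary Block: starts Saturday 14:30 at or after Panel Session ends Saturday 13:30 → clear.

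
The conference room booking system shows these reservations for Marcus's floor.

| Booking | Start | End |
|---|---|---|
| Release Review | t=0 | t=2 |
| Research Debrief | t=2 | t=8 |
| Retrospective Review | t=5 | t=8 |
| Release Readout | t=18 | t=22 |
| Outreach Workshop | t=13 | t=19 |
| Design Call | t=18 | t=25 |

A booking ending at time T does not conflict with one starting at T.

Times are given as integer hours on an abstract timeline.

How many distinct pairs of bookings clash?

Check each pair: they overlap iff neither finishes before the other starts.
Sorted by start: Release Review, Research Debrief, Retrospective Review, Outreach Workshop, Release Readout, Design Call.
Research Debrief starts exactly when Release Review ends (back-to-back, no overlap); Release Review is clear from here.
Retrospective Review starts before Research Debrief ends → Research Debrief and Retrospective Review overlap.
Outreach Workshop starts after Research Debrief ends; Research Debrief is clear from here.
Outreach Workshop starts after Retrospective Review ends; Retrospective Review is clear from here.
Release Readout starts before Outreach Workshop ends → Outreach Workshop and Release Readout overlap.
Design Call starts before Outreach Workshop ends → Outreach Workshop and Design Call overlap.
Design Call starts before Release Readout ends → Release Readout and Design Call overlap.
Overlapping pairs: Design Call & Outreach Workshop, Design Call & Release Readout, Outreach Workshop & Release Readout, Research Debrief & Retrospective Review — 4 in total.

4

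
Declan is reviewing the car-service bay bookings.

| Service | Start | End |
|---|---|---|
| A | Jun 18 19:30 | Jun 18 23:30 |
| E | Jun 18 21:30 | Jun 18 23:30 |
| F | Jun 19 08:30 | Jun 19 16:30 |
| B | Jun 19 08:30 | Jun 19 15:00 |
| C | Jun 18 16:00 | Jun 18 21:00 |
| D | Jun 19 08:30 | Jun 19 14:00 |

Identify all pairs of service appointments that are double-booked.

Sorted by start: C, A, E, B, D, F.
A starts before C ends → C and A overlap.
E starts after C ends, so C has no further overlaps.
E starts before A ends → A and E overlap.
B starts after A ends, so A has no further overlaps.
B starts after E ends, so E has no further overlaps.
D starts before B ends → B and D overlap.
F starts before B ends → B and F overlap.
F starts before D ends → D and F overlap.

A & C, A & E, B & D, B & F, D & F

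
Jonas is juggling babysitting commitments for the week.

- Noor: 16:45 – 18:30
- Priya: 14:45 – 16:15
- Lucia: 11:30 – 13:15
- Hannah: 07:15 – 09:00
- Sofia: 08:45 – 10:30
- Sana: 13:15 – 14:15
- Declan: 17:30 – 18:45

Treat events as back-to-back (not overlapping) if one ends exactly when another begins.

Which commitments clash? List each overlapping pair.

Two intervals overlap when each starts before the other ends.
Sorted by start: Hannah, Sofia, Lucia, Sana, Priya, Noor, Declan.
Sofia starts before Hannah ends → Hannah and Sofia overlap.
Lucia starts after Hannah ends, so Hannah has no further overlaps.
Lucia starts after Sofia ends, so Sofia has no further overlaps.
Sana starts exactly when Lucia ends (back-to-back, no overlap), so Lucia has no further overlaps.
Priya starts after Sana ends, so Sana has no further overlaps.
Noor starts after Priya ends, so Priya has no further overlaps.
Declan starts before Noor ends → Noor and Declan overlap.

Declan & Noor, Hannah & Sofia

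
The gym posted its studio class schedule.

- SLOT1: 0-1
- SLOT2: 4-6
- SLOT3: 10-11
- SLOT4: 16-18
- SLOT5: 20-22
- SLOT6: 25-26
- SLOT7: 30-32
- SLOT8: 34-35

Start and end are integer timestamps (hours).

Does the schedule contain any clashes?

No

Sorted by start: SLOT1, SLOT2, SLOT3, SLOT4, SLOT5, SLOT6, SLOT7, SLOT8.
SLOT2 starts after SLOT1 ends, so SLOT1 has no further overlaps.
SLOT3 starts after SLOT2 ends, so SLOT2 has no further overlaps.
SLOT4 starts after SLOT3 ends, so SLOT3 has no further overlaps.
SLOT5 starts after SLOT4 ends, so SLOT4 has no further overlaps.
SLOT6 starts after SLOT5 ends, so SLOT5 has no further overlaps.
SLOT7 starts after SLOT6 ends, so SLOT6 has no further overlaps.
SLOT8 starts after SLOT7 ends.
Every pair is clear; the schedule has no overlaps.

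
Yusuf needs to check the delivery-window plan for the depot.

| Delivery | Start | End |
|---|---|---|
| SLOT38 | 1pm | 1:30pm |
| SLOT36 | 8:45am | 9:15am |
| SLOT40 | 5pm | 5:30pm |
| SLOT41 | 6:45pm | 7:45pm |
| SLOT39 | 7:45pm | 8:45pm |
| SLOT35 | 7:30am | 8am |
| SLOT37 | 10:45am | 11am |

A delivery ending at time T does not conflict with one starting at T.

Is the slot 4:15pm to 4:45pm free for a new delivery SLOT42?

SLOT35: ends 8am at or before SLOT42 starts 4:15pm → clear.
SLOT36: ends 9:15am at or before SLOT42 starts 4:15pm → clear.
SLOT37: ends 11am at or before SLOT42 starts 4:15pm → clear.
SLOT38: ends 1:30pm at or before SLOT42 starts 4:15pm → clear.
SLOT40: starts 5pm at or after SLOT42 ends 4:45pm → clear.
SLOT41: starts 6:45pm at or after SLOT42 ends 4:45pm → clear.
SLOT39: starts 7:45pm at or after SLOT42 ends 4:45pm → clear.

Yes — the slot is free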